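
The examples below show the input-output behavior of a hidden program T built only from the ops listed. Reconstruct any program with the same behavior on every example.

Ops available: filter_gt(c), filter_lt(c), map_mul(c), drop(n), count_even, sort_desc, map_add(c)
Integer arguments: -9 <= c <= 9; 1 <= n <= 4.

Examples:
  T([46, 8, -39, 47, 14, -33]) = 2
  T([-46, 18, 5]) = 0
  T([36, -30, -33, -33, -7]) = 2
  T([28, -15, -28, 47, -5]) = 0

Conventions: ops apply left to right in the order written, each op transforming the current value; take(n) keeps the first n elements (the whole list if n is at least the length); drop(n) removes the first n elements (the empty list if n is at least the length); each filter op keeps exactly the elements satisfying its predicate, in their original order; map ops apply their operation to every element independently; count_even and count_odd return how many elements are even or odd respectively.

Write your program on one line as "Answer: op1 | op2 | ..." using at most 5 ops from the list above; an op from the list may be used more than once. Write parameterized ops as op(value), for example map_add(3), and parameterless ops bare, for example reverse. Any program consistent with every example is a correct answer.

map_add(6) | map_add(1) | map_add(6) | filter_lt(-4) | count_even

Check, running the answer program on each example:
  [46, 8, -39, 47, 14, -33] -> [52, 14, -33, 53, 20, -27] -> [53, 15, -32, 54, 21, -26] -> [59, 21, -26, 60, 27, -20] -> [-26, -20] -> 2
  [-46, 18, 5] -> [-40, 24, 11] -> [-39, 25, 12] -> [-33, 31, 18] -> [-33] -> 0
  [36, -30, -33, -33, -7] -> [42, -24, -27, -27, -1] -> [43, -23, -26, -26, 0] -> [49, -17, -20, -20, 6] -> [-17, -20, -20] -> 2
  [28, -15, -28, 47, -5] -> [34, -9, -22, 53, 1] -> [35, -8, -21, 54, 2] -> [41, -2, -15, 60, 8] -> [-15] -> 0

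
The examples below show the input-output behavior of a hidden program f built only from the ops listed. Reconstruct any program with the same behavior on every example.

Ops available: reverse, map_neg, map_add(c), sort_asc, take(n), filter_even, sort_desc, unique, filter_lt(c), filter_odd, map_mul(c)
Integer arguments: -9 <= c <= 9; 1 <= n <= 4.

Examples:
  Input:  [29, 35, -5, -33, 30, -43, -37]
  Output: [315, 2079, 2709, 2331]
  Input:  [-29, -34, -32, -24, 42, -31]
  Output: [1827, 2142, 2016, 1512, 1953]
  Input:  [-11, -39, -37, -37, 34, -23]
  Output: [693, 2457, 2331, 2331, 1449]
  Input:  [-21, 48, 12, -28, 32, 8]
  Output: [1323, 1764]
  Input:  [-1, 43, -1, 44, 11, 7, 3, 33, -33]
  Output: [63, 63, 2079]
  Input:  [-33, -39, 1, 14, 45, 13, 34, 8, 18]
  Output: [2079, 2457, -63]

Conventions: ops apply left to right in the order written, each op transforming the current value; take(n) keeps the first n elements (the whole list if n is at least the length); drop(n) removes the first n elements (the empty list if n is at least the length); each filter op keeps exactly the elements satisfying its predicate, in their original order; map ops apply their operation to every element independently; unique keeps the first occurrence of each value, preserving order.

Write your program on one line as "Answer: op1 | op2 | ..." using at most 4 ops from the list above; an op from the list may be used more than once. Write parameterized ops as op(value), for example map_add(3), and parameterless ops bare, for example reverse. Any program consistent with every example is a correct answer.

filter_lt(2) | map_mul(-7) | map_mul(9)

Check, running the answer program on each example:
  [29, 35, -5, -33, 30, -43, -37] -> [-5, -33, -43, -37] -> [35, 231, 301, 259] -> [315, 2079, 2709, 2331]
  [-29, -34, -32, -24, 42, -31] -> [-29, -34, -32, -24, -31] -> [203, 238, 224, 168, 217] -> [1827, 2142, 2016, 1512, 1953]
  [-11, -39, -37, -37, 34, -23] -> [-11, -39, -37, -37, -23] -> [77, 273, 259, 259, 161] -> [693, 2457, 2331, 2331, 1449]
  [-21, 48, 12, -28, 32, 8] -> [-21, -28] -> [147, 196] -> [1323, 1764]
  [-1, 43, -1, 44, 11, 7, 3, 33, -33] -> [-1, -1, -33] -> [7, 7, 231] -> [63, 63, 2079]
  [-33, -39, 1, 14, 45, 13, 34, 8, 18] -> [-33, -39, 1] -> [231, 273, -7] -> [2079, 2457, -63]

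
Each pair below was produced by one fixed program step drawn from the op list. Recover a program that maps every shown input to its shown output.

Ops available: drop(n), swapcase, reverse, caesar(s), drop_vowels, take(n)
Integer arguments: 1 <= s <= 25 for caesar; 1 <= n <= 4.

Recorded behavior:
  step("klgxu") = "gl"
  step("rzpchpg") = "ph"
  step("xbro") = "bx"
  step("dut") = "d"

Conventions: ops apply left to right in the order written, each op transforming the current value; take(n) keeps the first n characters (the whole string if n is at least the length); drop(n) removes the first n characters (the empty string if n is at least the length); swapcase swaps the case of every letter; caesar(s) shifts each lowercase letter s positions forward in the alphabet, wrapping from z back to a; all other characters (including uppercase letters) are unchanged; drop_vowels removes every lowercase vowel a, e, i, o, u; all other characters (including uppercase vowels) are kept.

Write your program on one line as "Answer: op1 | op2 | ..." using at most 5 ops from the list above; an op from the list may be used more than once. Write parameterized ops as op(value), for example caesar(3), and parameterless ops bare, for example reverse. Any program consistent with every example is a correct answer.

drop_vowels | reverse | take(3) | drop(1)

Check, running the answer program on each example:
  "klgxu" -> "klgx" -> "xglk" -> "xgl" -> "gl"
  "rzpchpg" -> "rzpchpg" -> "gphcpzr" -> "gph" -> "ph"
  "xbro" -> "xbr" -> "rbx" -> "rbx" -> "bx"
  "dut" -> "dt" -> "td" -> "td" -> "d"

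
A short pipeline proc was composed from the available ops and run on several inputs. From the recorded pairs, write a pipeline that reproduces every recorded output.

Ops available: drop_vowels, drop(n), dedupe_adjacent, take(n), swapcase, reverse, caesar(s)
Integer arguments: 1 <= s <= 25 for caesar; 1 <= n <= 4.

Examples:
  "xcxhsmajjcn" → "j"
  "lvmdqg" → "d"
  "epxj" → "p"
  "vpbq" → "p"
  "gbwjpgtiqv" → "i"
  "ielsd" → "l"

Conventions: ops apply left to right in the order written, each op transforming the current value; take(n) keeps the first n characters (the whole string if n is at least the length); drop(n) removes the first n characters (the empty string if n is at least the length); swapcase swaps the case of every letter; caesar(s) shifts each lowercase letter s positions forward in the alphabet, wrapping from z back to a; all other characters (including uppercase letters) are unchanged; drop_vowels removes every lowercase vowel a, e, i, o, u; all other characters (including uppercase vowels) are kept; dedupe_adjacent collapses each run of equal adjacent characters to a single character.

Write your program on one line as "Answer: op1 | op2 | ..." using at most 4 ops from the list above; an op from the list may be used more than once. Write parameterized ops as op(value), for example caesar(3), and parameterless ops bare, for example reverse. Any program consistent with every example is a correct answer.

reverse | drop(2) | take(3) | take(1)

Check, running the answer program on each example:
  "xcxhsmajjcn" -> "ncjjamshxcx" -> "jjamshxcx" -> "jja" -> "j"
  "lvmdqg" -> "gqdmvl" -> "dmvl" -> "dmv" -> "d"
  "epxj" -> "jxpe" -> "pe" -> "pe" -> "p"
  "vpbq" -> "qbpv" -> "pv" -> "pv" -> "p"
  "gbwjpgtiqv" -> "vqitgpjwbg" -> "itgpjwbg" -> "itg" -> "i"
  "ielsd" -> "dslei" -> "lei" -> "lei" -> "l"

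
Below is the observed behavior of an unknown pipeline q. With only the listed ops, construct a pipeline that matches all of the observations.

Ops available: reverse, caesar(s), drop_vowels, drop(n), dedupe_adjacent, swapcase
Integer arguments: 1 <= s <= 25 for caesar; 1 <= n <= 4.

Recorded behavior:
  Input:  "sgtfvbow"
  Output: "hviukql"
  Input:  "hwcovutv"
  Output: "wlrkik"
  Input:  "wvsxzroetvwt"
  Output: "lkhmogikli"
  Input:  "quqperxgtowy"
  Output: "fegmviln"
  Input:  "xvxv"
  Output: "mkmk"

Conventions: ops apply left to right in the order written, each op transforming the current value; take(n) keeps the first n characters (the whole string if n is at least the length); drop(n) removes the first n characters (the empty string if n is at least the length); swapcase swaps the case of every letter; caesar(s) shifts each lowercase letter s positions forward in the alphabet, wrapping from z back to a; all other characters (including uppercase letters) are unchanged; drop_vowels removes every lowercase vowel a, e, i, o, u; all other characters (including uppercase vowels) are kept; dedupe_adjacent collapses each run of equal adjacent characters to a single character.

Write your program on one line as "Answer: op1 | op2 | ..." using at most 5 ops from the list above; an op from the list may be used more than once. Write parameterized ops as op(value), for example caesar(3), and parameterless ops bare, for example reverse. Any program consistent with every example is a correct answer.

drop_vowels | dedupe_adjacent | caesar(1) | caesar(15) | caesar(25)

Check, running the answer program on each example:
  "sgtfvbow" -> "sgtfvbw" -> "sgtfvbw" -> "thugwcx" -> "iwjvlrm" -> "hviukql"
  "hwcovutv" -> "hwcvtv" -> "hwcvtv" -> "ixdwuw" -> "xmsljl" -> "wlrkik"
  "wvsxzroetvwt" -> "wvsxzrtvwt" -> "wvsxzrtvwt" -> "xwtyasuwxu" -> "mlinphjlmj" -> "lkhmogikli"
  "quqperxgtowy" -> "qqprxgtwy" -> "qprxgtwy" -> "rqsyhuxz" -> "gfhnwjmo" -> "fegmviln"
  "xvxv" -> "xvxv" -> "xvxv" -> "ywyw" -> "nlnl" -> "mkmk"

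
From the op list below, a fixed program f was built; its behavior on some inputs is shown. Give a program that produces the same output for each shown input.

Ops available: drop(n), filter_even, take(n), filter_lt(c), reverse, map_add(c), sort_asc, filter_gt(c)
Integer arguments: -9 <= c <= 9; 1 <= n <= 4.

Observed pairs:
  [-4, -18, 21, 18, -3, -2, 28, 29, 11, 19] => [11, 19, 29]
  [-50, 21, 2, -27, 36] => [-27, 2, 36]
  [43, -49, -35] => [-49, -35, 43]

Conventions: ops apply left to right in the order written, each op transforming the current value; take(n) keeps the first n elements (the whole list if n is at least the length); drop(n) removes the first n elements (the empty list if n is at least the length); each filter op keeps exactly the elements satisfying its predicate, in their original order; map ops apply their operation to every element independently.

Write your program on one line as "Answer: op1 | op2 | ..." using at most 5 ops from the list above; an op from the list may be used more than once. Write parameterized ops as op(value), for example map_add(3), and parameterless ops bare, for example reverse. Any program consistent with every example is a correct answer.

reverse | take(3) | reverse | sort_asc

Check, running the answer program on each example:
  [-4, -18, 21, 18, -3, -2, 28, 29, 11, 19] -> [19, 11, 29, 28, -2, -3, 18, 21, -18, -4] -> [19, 11, 29] -> [29, 11, 19] -> [11, 19, 29]
  [-50, 21, 2, -27, 36] -> [36, -27, 2, 21, -50] -> [36, -27, 2] -> [2, -27, 36] -> [-27, 2, 36]
  [43, -49, -35] -> [-35, -49, 43] -> [-35, -49, 43] -> [43, -49, -35] -> [-49, -35, 43]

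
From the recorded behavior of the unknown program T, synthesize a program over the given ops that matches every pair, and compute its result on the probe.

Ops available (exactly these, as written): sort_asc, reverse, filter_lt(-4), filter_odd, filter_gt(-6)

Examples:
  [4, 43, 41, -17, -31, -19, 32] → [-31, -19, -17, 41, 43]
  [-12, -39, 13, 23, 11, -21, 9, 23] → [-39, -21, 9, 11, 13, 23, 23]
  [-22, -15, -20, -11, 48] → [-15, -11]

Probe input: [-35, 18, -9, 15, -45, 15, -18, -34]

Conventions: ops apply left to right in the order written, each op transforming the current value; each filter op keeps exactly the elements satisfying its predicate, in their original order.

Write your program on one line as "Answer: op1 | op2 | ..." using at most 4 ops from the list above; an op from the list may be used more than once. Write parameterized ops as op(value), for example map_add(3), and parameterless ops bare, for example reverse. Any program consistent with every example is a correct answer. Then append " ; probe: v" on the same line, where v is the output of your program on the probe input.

filter_odd | reverse | sort_asc ; probe: [-45, -35, -9, 15, 15]

Check, running the answer program on each example:
  [4, 43, 41, -17, -31, -19, 32] -> [43, 41, -17, -31, -19] -> [-19, -31, -17, 41, 43] -> [-31, -19, -17, 41, 43]
  [-12, -39, 13, 23, 11, -21, 9, 23] -> [-39, 13, 23, 11, -21, 9, 23] -> [23, 9, -21, 11, 23, 13, -39] -> [-39, -21, 9, 11, 13, 23, 23]
  [-22, -15, -20, -11, 48] -> [-15, -11] -> [-11, -15] -> [-15, -11]
  probe: [-35, 18, -9, 15, -45, 15, -18, -34] -> [-35, -9, 15, -45, 15] -> [15, -45, 15, -9, -35] -> [-45, -35, -9, 15, 15]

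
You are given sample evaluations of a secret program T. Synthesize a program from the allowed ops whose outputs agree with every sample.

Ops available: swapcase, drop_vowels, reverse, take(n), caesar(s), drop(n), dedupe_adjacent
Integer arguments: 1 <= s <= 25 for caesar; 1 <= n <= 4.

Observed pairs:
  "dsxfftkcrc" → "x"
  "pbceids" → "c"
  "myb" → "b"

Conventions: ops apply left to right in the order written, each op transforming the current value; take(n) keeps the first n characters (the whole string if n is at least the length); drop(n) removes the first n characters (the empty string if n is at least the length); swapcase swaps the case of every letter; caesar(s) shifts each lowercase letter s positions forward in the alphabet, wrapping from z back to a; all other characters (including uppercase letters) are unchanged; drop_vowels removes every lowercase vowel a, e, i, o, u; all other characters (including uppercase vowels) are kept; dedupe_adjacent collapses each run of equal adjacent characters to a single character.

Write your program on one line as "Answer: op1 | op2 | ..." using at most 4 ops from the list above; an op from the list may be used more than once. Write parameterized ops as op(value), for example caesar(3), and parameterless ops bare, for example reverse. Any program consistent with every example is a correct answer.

dedupe_adjacent | drop_vowels | take(3) | drop(2)

Check, running the answer program on each example:
  "dsxfftkcrc" -> "dsxftkcrc" -> "dsxftkcrc" -> "dsx" -> "x"
  "pbceids" -> "pbceids" -> "pbcds" -> "pbc" -> "c"
  "myb" -> "myb" -> "myb" -> "myb" -> "b"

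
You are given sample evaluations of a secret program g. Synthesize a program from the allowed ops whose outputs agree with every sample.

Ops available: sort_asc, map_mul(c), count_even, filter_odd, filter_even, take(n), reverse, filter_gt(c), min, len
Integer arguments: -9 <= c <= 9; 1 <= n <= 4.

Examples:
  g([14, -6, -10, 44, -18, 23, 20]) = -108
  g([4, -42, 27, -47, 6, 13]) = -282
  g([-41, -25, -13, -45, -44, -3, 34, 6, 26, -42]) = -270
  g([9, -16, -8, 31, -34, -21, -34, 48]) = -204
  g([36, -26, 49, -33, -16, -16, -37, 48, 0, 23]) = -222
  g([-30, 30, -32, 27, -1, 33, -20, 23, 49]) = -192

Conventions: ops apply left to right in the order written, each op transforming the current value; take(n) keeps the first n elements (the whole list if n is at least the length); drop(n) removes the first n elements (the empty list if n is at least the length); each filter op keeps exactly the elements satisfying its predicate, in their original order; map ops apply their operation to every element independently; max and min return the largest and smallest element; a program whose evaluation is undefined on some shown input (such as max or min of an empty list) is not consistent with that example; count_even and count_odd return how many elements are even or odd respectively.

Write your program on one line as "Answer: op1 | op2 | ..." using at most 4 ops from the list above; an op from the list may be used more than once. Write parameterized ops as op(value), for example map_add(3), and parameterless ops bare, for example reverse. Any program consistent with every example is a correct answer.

reverse | map_mul(6) | min

Check, running the answer program on each example:
  [14, -6, -10, 44, -18, 23, 20] -> [20, 23, -18, 44, -10, -6, 14] -> [120, 138, -108, 264, -60, -36, 84] -> -108
  [4, -42, 27, -47, 6, 13] -> [13, 6, -47, 27, -42, 4] -> [78, 36, -282, 162, -252, 24] -> -282
  [-41, -25, -13, -45, -44, -3, 34, 6, 26, -42] -> [-42, 26, 6, 34, -3, -44, -45, -13, -25, -41] -> [-252, 156, 36, 204, -18, -264, -270, -78, -150, -246] -> -270
  [9, -16, -8, 31, -34, -21, -34, 48] -> [48, -34, -21, -34, 31, -8, -16, 9] -> [288, -204, -126, -204, 186, -48, -96, 54] -> -204
  [36, -26, 49, -33, -16, -16, -37, 48, 0, 23] -> [23, 0, 48, -37, -16, -16, -33, 49, -26, 36] -> [138, 0, 288, -222, -96, -96, -198, 294, -156, 216] -> -222
  [-30, 30, -32, 27, -1, 33, -20, 23, 49] -> [49, 23, -20, 33, -1, 27, -32, 30, -30] -> [294, 138, -120, 198, -6, 162, -192, 180, -180] -> -192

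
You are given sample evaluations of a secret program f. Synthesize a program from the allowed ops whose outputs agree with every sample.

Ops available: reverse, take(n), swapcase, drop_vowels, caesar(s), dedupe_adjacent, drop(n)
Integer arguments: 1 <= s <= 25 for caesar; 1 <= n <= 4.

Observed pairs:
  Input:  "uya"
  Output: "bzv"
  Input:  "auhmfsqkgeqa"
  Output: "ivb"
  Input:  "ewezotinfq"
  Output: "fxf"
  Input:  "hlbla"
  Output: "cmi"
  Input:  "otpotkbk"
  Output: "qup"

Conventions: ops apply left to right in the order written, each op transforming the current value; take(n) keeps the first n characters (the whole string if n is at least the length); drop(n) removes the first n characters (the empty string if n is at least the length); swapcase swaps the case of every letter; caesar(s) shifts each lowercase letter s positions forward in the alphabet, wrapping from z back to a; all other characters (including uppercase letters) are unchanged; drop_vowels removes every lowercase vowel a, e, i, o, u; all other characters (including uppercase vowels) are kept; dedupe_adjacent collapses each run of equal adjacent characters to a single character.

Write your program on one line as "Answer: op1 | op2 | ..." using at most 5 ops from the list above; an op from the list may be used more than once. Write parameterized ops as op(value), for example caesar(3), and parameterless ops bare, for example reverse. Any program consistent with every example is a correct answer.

take(3) | caesar(15) | caesar(12) | reverse

Check, running the answer program on each example:
  "uya" -> "uya" -> "jnp" -> "vzb" -> "bzv"
  "auhmfsqkgeqa" -> "auh" -> "pjw" -> "bvi" -> "ivb"
  "ewezotinfq" -> "ewe" -> "tlt" -> "fxf" -> "fxf"
  "hlbla" -> "hlb" -> "waq" -> "imc" -> "cmi"
  "otpotkbk" -> "otp" -> "die" -> "puq" -> "qup"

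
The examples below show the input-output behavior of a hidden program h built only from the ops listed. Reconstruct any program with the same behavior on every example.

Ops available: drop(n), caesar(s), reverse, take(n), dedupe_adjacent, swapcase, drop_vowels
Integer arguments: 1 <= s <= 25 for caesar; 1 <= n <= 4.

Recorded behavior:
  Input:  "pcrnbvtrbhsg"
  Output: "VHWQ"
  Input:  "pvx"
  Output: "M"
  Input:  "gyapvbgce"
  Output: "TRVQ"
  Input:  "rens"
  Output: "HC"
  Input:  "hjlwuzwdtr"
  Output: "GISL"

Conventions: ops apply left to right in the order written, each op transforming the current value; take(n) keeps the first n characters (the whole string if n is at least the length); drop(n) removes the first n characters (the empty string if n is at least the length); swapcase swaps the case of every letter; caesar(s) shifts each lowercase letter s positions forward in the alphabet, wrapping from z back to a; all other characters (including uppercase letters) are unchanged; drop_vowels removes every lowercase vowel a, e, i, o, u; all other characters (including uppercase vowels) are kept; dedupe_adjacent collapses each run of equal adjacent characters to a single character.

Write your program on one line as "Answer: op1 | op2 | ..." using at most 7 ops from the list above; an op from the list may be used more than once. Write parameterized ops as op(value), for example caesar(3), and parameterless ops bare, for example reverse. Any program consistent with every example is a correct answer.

drop(2) | reverse | caesar(10) | caesar(5) | take(4) | swapcase

Check, running the answer program on each example:
  "pcrnbvtrbhsg" -> "rnbvtrbhsg" -> "gshbrtvbnr" -> "qcrlbdflxb" -> "vhwqgikqcg" -> "vhwq" -> "VHWQ"
  "pvx" -> "x" -> "x" -> "h" -> "m" -> "m" -> "M"
  "gyapvbgce" -> "apvbgce" -> "ecgbvpa" -> "omqlfzk" -> "trvqkep" -> "trvq" -> "TRVQ"
  "rens" -> "ns" -> "sn" -> "cx" -> "hc" -> "hc" -> "HC"
  "hjlwuzwdtr" -> "lwuzwdtr" -> "rtdwzuwl" -> "bdngjegv" -> "gislojla" -> "gisl" -> "GISL"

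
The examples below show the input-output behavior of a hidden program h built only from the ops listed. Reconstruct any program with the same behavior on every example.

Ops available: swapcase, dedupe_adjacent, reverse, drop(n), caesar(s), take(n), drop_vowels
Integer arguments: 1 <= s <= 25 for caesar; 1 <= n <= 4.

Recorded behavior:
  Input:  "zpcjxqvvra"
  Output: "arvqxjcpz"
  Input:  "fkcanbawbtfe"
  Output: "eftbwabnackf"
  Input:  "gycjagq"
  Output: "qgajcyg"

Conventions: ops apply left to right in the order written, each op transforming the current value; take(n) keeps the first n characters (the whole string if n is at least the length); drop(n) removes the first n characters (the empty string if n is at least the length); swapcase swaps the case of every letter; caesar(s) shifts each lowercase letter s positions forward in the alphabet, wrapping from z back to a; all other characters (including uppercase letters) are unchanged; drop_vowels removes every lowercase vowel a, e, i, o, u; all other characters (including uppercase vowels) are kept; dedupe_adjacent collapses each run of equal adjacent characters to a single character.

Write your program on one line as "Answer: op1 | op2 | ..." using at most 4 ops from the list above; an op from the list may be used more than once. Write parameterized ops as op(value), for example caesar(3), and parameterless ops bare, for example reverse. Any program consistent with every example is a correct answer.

swapcase | reverse | swapcase | dedupe_adjacent

Check, running the answer program on each example:
  "zpcjxqvvra" -> "ZPCJXQVVRA" -> "ARVVQXJCPZ" -> "arvvqxjcpz" -> "arvqxjcpz"
  "fkcanbawbtfe" -> "FKCANBAWBTFE" -> "EFTBWABNACKF" -> "eftbwabnackf" -> "eftbwabnackf"
  "gycjagq" -> "GYCJAGQ" -> "QGAJCYG" -> "qgajcyg" -> "qgajcyg"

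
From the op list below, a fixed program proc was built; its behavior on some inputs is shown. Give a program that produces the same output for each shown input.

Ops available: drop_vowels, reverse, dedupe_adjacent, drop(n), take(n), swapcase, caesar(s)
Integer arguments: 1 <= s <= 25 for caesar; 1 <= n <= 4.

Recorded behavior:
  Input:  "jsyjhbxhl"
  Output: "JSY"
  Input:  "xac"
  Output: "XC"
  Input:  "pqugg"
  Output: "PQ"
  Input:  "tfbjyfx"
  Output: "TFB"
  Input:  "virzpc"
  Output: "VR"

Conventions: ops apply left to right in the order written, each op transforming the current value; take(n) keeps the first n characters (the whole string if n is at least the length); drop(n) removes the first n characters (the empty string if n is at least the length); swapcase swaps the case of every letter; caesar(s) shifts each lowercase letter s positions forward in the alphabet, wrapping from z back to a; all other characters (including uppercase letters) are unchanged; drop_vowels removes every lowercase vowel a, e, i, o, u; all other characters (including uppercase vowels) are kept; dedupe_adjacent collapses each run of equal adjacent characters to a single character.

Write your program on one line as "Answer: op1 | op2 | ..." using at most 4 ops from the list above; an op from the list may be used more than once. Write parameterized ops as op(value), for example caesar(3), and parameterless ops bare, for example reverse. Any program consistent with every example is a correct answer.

dedupe_adjacent | take(3) | drop_vowels | swapcase

Check, running the answer program on each example:
  "jsyjhbxhl" -> "jsyjhbxhl" -> "jsy" -> "jsy" -> "JSY"
  "xac" -> "xac" -> "xac" -> "xc" -> "XC"
  "pqugg" -> "pqug" -> "pqu" -> "pq" -> "PQ"
  "tfbjyfx" -> "tfbjyfx" -> "tfb" -> "tfb" -> "TFB"
  "virzpc" -> "virzpc" -> "vir" -> "vr" -> "VR"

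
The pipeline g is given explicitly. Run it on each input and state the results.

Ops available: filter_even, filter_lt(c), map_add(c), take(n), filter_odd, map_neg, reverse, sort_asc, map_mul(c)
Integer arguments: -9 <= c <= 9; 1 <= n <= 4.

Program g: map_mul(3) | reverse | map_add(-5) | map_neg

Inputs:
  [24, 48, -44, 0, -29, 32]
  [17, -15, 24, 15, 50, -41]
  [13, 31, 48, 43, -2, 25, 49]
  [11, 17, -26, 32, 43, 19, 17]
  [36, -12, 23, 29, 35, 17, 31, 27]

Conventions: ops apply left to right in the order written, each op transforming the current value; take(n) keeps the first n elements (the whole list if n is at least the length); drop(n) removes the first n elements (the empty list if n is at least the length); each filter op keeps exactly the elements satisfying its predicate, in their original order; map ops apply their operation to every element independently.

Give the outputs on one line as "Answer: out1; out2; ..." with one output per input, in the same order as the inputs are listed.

Execution, op by op:
  [24, 48, -44, 0, -29, 32] -> [72, 144, -132, 0, -87, 96] -> [96, -87, 0, -132, 144, 72] -> [91, -92, -5, -137, 139, 67] -> [-91, 92, 5, 137, -139, -67]
  [17, -15, 24, 15, 50, -41] -> [51, -45, 72, 45, 150, -123] -> [-123, 150, 45, 72, -45, 51] -> [-128, 145, 40, 67, -50, 46] -> [128, -145, -40, -67, 50, -46]
  [13, 31, 48, 43, -2, 25, 49] -> [39, 93, 144, 129, -6, 75, 147] -> [147, 75, -6, 129, 144, 93, 39] -> [142, 70, -11, 124, 139, 88, 34] -> [-142, -70, 11, -124, -139, -88, -34]
  [11, 17, -26, 32, 43, 19, 17] -> [33, 51, -78, 96, 129, 57, 51] -> [51, 57, 129, 96, -78, 51, 33] -> [46, 52, 124, 91, -83, 46, 28] -> [-46, -52, -124, -91, 83, -46, -28]
  [36, -12, 23, 29, 35, 17, 31, 27] -> [108, -36, 69, 87, 105, 51, 93, 81] -> [81, 93, 51, 105, 87, 69, -36, 108] -> [76, 88, 46, 100, 82, 64, -41, 103] -> [-76, -88, -46, -100, -82, -64, 41, -103]

[-91, 92, 5, 137, -139, -67]; [128, -145, -40, -67, 50, -46]; [-142, -70, 11, -124, -139, -88, -34]; [-46, -52, -124, -91, 83, -46, -28]; [-76, -88, -46, -100, -82, -64, 41, -103]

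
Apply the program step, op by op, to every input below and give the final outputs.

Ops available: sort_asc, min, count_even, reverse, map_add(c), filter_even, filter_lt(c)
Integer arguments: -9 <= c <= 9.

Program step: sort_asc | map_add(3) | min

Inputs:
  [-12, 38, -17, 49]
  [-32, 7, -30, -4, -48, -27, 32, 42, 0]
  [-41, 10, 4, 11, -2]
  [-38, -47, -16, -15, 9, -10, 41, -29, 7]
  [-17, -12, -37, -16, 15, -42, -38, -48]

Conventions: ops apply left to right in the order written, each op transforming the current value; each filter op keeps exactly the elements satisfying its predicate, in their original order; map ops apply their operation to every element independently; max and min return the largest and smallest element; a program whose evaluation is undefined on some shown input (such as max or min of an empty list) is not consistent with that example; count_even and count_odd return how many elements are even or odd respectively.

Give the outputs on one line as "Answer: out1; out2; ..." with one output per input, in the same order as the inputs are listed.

Execution, op by op:
  [-12, 38, -17, 49] -> [-17, -12, 38, 49] -> [-14, -9, 41, 52] -> -14
  [-32, 7, -30, -4, -48, -27, 32, 42, 0] -> [-48, -32, -30, -27, -4, 0, 7, 32, 42] -> [-45, -29, -27, -24, -1, 3, 10, 35, 45] -> -45
  [-41, 10, 4, 11, -2] -> [-41, -2, 4, 10, 11] -> [-38, 1, 7, 13, 14] -> -38
  [-38, -47, -16, -15, 9, -10, 41, -29, 7] -> [-47, -38, -29, -16, -15, -10, 7, 9, 41] -> [-44, -35, -26, -13, -12, -7, 10, 12, 44] -> -44
  [-17, -12, -37, -16, 15, -42, -38, -48] -> [-48, -42, -38, -37, -17, -16, -12, 15] -> [-45, -39, -35, -34, -14, -13, -9, 18] -> -45

-14; -45; -38; -44; -45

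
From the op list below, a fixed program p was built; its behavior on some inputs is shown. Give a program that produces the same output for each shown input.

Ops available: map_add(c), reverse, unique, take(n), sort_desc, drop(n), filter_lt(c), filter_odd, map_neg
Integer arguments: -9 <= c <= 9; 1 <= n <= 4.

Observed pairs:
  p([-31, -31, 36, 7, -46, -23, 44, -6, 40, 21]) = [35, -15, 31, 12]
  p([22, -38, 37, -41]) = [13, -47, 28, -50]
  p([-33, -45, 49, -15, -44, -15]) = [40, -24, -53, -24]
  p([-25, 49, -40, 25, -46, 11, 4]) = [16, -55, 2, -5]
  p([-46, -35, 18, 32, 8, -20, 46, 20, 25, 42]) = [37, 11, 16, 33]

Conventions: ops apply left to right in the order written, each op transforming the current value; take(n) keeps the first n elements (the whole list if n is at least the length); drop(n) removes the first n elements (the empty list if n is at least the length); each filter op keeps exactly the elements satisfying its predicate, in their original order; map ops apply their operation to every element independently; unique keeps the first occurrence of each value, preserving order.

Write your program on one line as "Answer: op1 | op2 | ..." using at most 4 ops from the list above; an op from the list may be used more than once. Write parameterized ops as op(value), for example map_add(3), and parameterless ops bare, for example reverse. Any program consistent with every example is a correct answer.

map_add(-9) | reverse | take(4) | reverse

Check, running the answer program on each example:
  [-31, -31, 36, 7, -46, -23, 44, -6, 40, 21] -> [-40, -40, 27, -2, -55, -32, 35, -15, 31, 12] -> [12, 31, -15, 35, -32, -55, -2, 27, -40, -40] -> [12, 31, -15, 35] -> [35, -15, 31, 12]
  [22, -38, 37, -41] -> [13, -47, 28, -50] -> [-50, 28, -47, 13] -> [-50, 28, -47, 13] -> [13, -47, 28, -50]
  [-33, -45, 49, -15, -44, -15] -> [-42, -54, 40, -24, -53, -24] -> [-24, -53, -24, 40, -54, -42] -> [-24, -53, -24, 40] -> [40, -24, -53, -24]
  [-25, 49, -40, 25, -46, 11, 4] -> [-34, 40, -49, 16, -55, 2, -5] -> [-5, 2, -55, 16, -49, 40, -34] -> [-5, 2, -55, 16] -> [16, -55, 2, -5]
  [-46, -35, 18, 32, 8, -20, 46, 20, 25, 42] -> [-55, -44, 9, 23, -1, -29, 37, 11, 16, 33] -> [33, 16, 11, 37, -29, -1, 23, 9, -44, -55] -> [33, 16, 11, 37] -> [37, 11, 16, 33]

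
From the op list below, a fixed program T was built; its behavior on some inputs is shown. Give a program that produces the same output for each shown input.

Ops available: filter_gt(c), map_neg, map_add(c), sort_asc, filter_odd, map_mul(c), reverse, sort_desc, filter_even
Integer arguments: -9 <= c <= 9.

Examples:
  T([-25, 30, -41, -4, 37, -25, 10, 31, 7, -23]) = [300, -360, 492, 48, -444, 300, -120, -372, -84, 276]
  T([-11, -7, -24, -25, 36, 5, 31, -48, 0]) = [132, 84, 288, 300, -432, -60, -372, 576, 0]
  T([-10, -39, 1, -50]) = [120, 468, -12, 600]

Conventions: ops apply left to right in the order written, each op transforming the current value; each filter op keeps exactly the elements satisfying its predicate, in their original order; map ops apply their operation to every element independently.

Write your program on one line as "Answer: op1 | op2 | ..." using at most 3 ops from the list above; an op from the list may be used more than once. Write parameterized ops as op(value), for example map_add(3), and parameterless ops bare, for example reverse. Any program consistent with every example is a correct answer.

map_mul(-3) | map_mul(4)

Check, running the answer program on each example:
  [-25, 30, -41, -4, 37, -25, 10, 31, 7, -23] -> [75, -90, 123, 12, -111, 75, -30, -93, -21, 69] -> [300, -360, 492, 48, -444, 300, -120, -372, -84, 276]
  [-11, -7, -24, -25, 36, 5, 31, -48, 0] -> [33, 21, 72, 75, -108, -15, -93, 144, 0] -> [132, 84, 288, 300, -432, -60, -372, 576, 0]
  [-10, -39, 1, -50] -> [30, 117, -3, 150] -> [120, 468, -12, 600]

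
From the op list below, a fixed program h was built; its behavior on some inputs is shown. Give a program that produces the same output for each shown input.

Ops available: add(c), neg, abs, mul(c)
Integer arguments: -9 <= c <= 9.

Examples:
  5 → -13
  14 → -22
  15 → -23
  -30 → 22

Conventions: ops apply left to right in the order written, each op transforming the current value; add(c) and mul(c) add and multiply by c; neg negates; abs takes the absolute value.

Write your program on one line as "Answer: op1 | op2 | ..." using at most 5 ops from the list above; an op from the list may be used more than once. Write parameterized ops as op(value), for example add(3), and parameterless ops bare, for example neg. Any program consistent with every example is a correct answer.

add(-8) | add(7) | add(9) | mul(-1)

Check, running the answer program on each example:
  5 -> -3 -> 4 -> 13 -> -13
  14 -> 6 -> 13 -> 22 -> -22
  15 -> 7 -> 14 -> 23 -> -23
  -30 -> -38 -> -31 -> -22 -> 22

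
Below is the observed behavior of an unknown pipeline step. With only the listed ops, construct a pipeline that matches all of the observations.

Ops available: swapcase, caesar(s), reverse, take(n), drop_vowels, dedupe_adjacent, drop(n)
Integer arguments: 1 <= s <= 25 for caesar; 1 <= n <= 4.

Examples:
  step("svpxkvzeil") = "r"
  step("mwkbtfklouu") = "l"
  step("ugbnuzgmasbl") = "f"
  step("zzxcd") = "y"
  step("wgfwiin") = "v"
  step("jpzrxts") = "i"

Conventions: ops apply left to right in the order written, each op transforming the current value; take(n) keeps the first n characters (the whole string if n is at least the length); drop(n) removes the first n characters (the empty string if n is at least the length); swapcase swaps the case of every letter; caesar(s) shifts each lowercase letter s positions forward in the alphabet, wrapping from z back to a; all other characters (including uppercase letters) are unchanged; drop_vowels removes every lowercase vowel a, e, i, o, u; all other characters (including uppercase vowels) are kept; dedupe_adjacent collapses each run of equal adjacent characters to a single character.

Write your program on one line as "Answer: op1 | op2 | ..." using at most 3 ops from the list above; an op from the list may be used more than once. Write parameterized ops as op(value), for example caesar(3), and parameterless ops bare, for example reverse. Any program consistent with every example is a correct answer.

drop_vowels | caesar(25) | take(1)

Check, running the answer program on each example:
  "svpxkvzeil" -> "svpxkvzl" -> "ruowjuyk" -> "r"
  "mwkbtfklouu" -> "mwkbtfkl" -> "lvjasejk" -> "l"
  "ugbnuzgmasbl" -> "gbnzgmsbl" -> "famyflrak" -> "f"
  "zzxcd" -> "zzxcd" -> "yywbc" -> "y"
  "wgfwiin" -> "wgfwn" -> "vfevm" -> "v"
  "jpzrxts" -> "jpzrxts" -> "ioyqwsr" -> "i"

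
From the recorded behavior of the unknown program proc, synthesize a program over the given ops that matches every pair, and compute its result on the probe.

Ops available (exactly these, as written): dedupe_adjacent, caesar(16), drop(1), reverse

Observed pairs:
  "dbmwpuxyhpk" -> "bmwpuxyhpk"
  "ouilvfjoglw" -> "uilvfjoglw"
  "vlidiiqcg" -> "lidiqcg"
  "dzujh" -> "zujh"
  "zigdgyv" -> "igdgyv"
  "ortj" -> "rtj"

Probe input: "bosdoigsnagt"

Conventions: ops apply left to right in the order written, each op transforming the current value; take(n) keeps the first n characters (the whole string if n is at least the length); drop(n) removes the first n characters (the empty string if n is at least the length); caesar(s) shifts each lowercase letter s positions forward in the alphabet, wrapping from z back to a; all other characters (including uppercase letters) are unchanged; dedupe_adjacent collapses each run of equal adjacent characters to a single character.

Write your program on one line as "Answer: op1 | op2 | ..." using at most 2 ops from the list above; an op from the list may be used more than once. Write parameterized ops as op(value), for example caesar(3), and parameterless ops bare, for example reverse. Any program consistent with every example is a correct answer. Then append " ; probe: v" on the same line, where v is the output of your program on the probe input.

drop(1) | dedupe_adjacent ; probe: "osdoigsnagt"

Check, running the answer program on each example:
  "dbmwpuxyhpk" -> "bmwpuxyhpk" -> "bmwpuxyhpk"
  "ouilvfjoglw" -> "uilvfjoglw" -> "uilvfjoglw"
  "vlidiiqcg" -> "lidiiqcg" -> "lidiqcg"
  "dzujh" -> "zujh" -> "zujh"
  "zigdgyv" -> "igdgyv" -> "igdgyv"
  "ortj" -> "rtj" -> "rtj"
  probe: "bosdoigsnagt" -> "osdoigsnagt" -> "osdoigsnagt"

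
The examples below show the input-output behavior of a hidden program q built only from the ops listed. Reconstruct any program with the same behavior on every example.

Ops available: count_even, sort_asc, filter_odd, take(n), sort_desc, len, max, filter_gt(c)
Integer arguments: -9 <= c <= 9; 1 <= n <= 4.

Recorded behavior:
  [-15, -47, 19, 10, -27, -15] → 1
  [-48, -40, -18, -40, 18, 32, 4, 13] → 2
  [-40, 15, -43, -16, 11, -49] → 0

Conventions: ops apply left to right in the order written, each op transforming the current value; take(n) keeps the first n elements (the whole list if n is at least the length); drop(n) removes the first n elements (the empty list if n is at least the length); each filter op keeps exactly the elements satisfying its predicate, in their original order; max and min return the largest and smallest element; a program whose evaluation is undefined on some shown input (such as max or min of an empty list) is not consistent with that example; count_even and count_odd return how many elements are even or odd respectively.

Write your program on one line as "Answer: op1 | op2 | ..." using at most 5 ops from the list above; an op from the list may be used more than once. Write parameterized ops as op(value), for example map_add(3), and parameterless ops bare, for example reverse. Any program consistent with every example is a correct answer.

filter_gt(-3) | sort_desc | filter_gt(4) | count_even

Check, running the answer program on each example:
  [-15, -47, 19, 10, -27, -15] -> [19, 10] -> [19, 10] -> [19, 10] -> 1
  [-48, -40, -18, -40, 18, 32, 4, 13] -> [18, 32, 4, 13] -> [32, 18, 13, 4] -> [32, 18, 13] -> 2
  [-40, 15, -43, -16, 11, -49] -> [15, 11] -> [15, 11] -> [15, 11] -> 0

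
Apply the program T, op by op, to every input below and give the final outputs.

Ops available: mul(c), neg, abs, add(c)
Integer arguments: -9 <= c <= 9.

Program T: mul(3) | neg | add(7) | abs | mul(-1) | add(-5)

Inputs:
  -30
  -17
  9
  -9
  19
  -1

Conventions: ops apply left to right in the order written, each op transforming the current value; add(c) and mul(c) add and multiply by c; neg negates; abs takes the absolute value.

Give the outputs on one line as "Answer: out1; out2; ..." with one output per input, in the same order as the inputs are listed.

-102; -63; -25; -39; -55; -15

Execution, op by op:
  -30 -> -90 -> 90 -> 97 -> 97 -> -97 -> -102
  -17 -> -51 -> 51 -> 58 -> 58 -> -58 -> -63
  9 -> 27 -> -27 -> -20 -> 20 -> -20 -> -25
  -9 -> -27 -> 27 -> 34 -> 34 -> -34 -> -39
  19 -> 57 -> -57 -> -50 -> 50 -> -50 -> -55
  -1 -> -3 -> 3 -> 10 -> 10 -> -10 -> -15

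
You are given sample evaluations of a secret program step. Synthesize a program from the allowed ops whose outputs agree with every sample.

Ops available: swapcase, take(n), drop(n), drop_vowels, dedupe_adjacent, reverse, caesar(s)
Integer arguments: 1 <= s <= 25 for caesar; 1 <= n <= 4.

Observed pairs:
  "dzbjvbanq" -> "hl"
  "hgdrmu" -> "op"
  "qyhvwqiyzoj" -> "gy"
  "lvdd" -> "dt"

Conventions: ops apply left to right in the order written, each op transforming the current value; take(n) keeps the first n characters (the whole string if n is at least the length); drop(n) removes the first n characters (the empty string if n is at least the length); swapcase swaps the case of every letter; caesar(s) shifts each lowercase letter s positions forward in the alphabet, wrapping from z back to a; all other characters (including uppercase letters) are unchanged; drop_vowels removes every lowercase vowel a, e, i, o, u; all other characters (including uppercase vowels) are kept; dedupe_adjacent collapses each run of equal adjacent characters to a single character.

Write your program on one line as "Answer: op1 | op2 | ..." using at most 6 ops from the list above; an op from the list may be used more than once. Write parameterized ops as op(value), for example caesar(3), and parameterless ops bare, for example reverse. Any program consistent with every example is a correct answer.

drop_vowels | caesar(17) | dedupe_adjacent | take(2) | caesar(17) | reverse

Check, running the answer program on each example:
  "dzbjvbanq" -> "dzbjvbnq" -> "uqsamseh" -> "uqsamseh" -> "uq" -> "lh" -> "hl"
  "hgdrmu" -> "hgdrm" -> "yxuid" -> "yxuid" -> "yx" -> "po" -> "op"
  "qyhvwqiyzoj" -> "qyhvwqyzj" -> "hpymnhpqa" -> "hpymnhpqa" -> "hp" -> "yg" -> "gy"
  "lvdd" -> "lvdd" -> "cmuu" -> "cmu" -> "cm" -> "td" -> "dt"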